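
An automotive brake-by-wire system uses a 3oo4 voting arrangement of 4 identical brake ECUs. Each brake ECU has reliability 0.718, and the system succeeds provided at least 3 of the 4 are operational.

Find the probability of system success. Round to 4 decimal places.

0.6833

R = Σ_{i=3}^{4} C(4,i) p^i (1−p)^{4−i} with p = 0.718
C(4,3)·0.718^3·0.282^1 = 0.417525
C(4,4)·0.718^4·0.282^0 = 0.265765
Sum = 0.6833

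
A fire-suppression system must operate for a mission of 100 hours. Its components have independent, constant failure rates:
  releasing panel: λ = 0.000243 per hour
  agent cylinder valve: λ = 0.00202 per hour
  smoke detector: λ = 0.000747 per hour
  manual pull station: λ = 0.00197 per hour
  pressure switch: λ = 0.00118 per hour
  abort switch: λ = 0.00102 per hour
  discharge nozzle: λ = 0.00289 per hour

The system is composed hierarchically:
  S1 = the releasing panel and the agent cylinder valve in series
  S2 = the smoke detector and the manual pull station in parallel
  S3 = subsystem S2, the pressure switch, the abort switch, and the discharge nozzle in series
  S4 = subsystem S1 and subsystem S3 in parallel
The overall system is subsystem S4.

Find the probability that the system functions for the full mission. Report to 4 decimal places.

R(releasing panel) = exp(−0.000243 × 100) = 0.975993
R(agent cylinder valve) = exp(−0.00202 × 100) = 0.817095
R(smoke detector) = exp(−0.000747 × 100) = 0.928022
R(manual pull station) = exp(−0.00197 × 100) = 0.821191
R(pressure switch) = exp(−0.00118 × 100) = 0.888696
R(abort switch) = exp(−0.00102 × 100) = 0.903030
R(discharge nozzle) = exp(−0.00289 × 100) = 0.749012
Series (releasing panel and agent cylinder valve): 0.975993 × 0.817095 = 0.797479
Parallel (smoke detector and manual pull station): 1 − (1 − 0.928022)(1 − 0.821191) = 0.987130
Series ([0.987130], pressure switch, abort switch, and discharge nozzle): 0.987130 × 0.888696 × 0.903030 × 0.749012 = 0.593360
Parallel ([0.797479] and [0.593360]): 1 − (1 − 0.797479)(1 − 0.593360) = 0.9176

0.9176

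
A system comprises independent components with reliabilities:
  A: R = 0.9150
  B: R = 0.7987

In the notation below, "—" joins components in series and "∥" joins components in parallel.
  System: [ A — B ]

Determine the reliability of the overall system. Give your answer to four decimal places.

Series (A and B): 0.915000 × 0.798700 = 0.7308

0.7308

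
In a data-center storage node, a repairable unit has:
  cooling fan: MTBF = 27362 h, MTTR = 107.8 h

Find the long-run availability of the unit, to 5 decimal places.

0.99608

A(cooling fan) = MTBF/(MTBF+MTTR) = 27362/(27362+107.8) = 0.99608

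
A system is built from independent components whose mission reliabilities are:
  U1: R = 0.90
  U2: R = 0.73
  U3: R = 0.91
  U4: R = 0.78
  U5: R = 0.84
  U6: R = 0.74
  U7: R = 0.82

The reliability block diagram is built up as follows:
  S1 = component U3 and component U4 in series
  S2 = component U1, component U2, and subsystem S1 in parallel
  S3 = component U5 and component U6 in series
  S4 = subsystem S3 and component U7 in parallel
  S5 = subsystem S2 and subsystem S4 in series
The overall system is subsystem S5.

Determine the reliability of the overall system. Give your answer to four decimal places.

0.9246

Series (U3 and U4): 0.910000 × 0.780000 = 0.709800
Parallel (U1, U2, and [0.709800]): 1 − (1 − 0.900000)(1 − 0.730000)(1 − 0.709800) = 0.992165
Series (U5 and U6): 0.840000 × 0.740000 = 0.621600
Parallel ([0.621600] and U7): 1 − (1 − 0.621600)(1 − 0.820000) = 0.931888
Series ([0.992165] and [0.931888]): 0.992165 × 0.931888 = 0.9246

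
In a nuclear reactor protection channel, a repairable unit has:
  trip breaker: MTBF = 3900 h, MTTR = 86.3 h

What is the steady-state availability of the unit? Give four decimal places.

0.9784

A(trip breaker) = MTBF/(MTBF+MTTR) = 3900/(3900+86.3) = 0.9784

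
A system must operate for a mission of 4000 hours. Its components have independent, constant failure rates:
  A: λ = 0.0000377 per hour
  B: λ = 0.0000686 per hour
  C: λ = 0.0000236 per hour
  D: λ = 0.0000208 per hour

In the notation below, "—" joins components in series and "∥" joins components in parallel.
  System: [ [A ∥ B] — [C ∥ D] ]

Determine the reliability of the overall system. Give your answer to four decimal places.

R(A) = exp(−0.0000377 × 4000) = 0.860020
R(B) = exp(−0.0000686 × 4000) = 0.760028
R(C) = exp(−0.0000236 × 4000) = 0.909919
R(D) = exp(−0.0000208 × 4000) = 0.920167
Parallel (A and B): 1 − (1 − 0.860020)(1 − 0.760028) = 0.966409
Parallel (C and D): 1 − (1 − 0.909919)(1 − 0.920167) = 0.992809
Series ([0.966409] and [0.992809]): 0.966409 × 0.992809 = 0.9595

0.9595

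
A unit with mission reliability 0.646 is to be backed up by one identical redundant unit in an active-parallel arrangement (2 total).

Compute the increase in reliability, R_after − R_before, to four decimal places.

R_before = 0.646
R_after = 1 − (1 − 0.646)^2 = 0.8747
ΔR = 0.8747 − 0.646 = 0.2287

0.2287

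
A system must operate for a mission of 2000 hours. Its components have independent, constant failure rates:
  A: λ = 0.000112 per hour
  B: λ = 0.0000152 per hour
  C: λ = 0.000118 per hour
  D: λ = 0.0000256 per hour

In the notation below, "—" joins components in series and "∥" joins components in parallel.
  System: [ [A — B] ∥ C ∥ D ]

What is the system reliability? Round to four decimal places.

R(A) = exp(−0.000112 × 2000) = 0.799315
R(B) = exp(−0.0000152 × 2000) = 0.970057
R(C) = exp(−0.000118 × 2000) = 0.789781
R(D) = exp(−0.0000256 × 2000) = 0.950089
Series (A and B): 0.799315 × 0.970057 = 0.775381
Parallel ([0.775381], C, and D): 1 − (1 − 0.775381)(1 − 0.789781)(1 − 0.950089) = 0.9976

0.9976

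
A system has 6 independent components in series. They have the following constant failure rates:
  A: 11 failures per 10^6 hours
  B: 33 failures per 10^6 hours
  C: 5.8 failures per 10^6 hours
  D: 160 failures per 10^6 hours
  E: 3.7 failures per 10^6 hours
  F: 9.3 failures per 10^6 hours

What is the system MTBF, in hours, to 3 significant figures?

4490

Series of exponential components: λ_sys = Σ λ_i
λ_sys = 0.000011 + 0.000033 + 0.0000058 + 0.00016 + 0.0000037 + 0.0000093 = 2.2280e-04 /h
MTBF = 1 / λ_sys = 4490 h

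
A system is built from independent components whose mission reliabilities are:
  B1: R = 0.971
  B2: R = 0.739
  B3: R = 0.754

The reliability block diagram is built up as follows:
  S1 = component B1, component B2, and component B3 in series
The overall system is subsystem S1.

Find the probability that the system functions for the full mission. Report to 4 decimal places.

0.5410

Series (B1, B2, and B3): 0.971000 × 0.739000 × 0.754000 = 0.5410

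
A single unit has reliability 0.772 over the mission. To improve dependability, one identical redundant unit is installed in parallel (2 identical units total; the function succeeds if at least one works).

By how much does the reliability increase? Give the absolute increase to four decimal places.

0.1760

R_before = 0.772
R_after = 1 − (1 − 0.772)^2 = 0.9480
ΔR = 0.9480 − 0.772 = 0.1760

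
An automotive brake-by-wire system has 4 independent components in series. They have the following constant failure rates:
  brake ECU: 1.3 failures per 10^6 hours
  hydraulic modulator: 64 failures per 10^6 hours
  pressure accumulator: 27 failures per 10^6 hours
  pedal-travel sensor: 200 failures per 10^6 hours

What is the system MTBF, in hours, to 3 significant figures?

Series of exponential components: λ_sys = Σ λ_i
λ_sys = 0.0000013 + 0.000064 + 0.000027 + 0.00020 = 2.9230e-04 /h
MTBF = 1 / λ_sys = 3420 h

3420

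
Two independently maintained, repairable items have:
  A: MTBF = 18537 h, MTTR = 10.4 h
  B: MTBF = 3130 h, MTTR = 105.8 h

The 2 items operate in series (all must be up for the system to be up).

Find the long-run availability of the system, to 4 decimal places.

A(A) = MTBF/(MTBF+MTTR) = 18537/(18537+10.4) = 0.999439
A(B) = MTBF/(MTBF+MTTR) = 3130/(3130+105.8) = 0.967303
Series availability: 0.999439 × 0.967303 = 0.9668

0.9668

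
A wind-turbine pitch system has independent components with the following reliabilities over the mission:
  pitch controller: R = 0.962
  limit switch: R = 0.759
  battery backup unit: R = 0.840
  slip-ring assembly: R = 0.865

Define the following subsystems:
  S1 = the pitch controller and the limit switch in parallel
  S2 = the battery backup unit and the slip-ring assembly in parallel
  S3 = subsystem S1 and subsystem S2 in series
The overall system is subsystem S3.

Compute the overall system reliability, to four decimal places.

Parallel (pitch controller and limit switch): 1 − (1 − 0.962000)(1 − 0.759000) = 0.990842
Parallel (battery backup unit and slip-ring assembly): 1 − (1 − 0.840000)(1 − 0.865000) = 0.978400
Series ([0.990842] and [0.978400]): 0.990842 × 0.978400 = 0.9694

0.9694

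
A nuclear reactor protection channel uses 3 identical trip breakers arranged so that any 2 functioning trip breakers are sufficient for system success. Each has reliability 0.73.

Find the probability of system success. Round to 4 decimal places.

0.8207

R = Σ_{i=2}^{3} C(3,i) p^i (1−p)^{3−i} with p = 0.73
C(3,2)·0.73^2·0.27^1 = 0.431649
C(3,3)·0.73^3·0.27^0 = 0.389017
Sum = 0.8207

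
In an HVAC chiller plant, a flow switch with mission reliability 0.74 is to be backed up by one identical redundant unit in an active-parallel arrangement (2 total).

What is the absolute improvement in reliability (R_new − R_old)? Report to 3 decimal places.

R_before = 0.74
R_after = 1 − (1 − 0.74)^2 = 0.932
ΔR = 0.932 − 0.74 = 0.192

0.192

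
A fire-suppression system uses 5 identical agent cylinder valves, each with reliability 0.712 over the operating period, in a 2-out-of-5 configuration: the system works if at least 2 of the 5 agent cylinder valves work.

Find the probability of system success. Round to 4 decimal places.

0.9735

R = Σ_{i=2}^{5} C(5,i) p^i (1−p)^{5−i} with p = 0.712
C(5,2)·0.712^2·0.288^3 = 0.121098
C(5,3)·0.712^3·0.288^2 = 0.299381
C(5,4)·0.712^4·0.288^1 = 0.370069
C(5,5)·0.712^5·0.288^0 = 0.182978
Sum = 0.9735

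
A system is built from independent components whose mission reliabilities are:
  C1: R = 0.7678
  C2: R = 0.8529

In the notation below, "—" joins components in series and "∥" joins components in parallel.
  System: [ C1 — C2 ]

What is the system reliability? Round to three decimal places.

0.655

Series (C1 and C2): 0.76780 × 0.85290 = 0.655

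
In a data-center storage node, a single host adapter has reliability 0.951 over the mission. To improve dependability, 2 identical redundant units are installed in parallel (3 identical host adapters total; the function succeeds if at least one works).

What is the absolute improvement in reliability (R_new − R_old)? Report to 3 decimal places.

R_before = 0.951
R_after = 1 − (1 − 0.951)^3 = 1.000
ΔR = 1.000 − 0.951 = 0.049

0.049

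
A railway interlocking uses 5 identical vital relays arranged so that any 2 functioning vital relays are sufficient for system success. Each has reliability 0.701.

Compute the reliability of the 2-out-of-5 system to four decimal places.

R = Σ_{i=2}^{5} C(5,i) p^i (1−p)^{5−i} with p = 0.701
C(5,2)·0.701^2·0.299^3 = 0.131356
C(5,3)·0.701^3·0.299^2 = 0.307962
C(5,4)·0.701^4·0.299^1 = 0.361005
C(5,5)·0.701^5·0.299^0 = 0.169274
Sum = 0.9696

0.9696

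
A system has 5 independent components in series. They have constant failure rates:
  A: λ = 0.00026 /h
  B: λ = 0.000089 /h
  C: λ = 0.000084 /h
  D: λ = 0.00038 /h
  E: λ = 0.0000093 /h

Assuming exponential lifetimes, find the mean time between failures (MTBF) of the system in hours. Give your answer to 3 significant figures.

1220

Series of exponential components: λ_sys = Σ λ_i
λ_sys = 0.00026 + 0.000089 + 0.000084 + 0.00038 + 0.0000093 = 8.2230e-04 /h
MTBF = 1 / λ_sys = 1220 h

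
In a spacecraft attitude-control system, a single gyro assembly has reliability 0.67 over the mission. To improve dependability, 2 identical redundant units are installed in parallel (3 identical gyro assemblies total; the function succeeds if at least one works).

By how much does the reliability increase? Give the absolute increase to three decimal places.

R_before = 0.67
R_after = 1 − (1 − 0.67)^3 = 0.964
ΔR = 0.964 − 0.67 = 0.294

0.294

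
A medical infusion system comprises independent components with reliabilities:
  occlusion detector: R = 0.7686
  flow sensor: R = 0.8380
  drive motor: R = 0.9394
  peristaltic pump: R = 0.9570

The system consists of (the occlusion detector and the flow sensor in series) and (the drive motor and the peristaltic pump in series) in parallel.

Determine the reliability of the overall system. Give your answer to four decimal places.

Series (occlusion detector and flow sensor): 0.768600 × 0.838000 = 0.644087
Series (drive motor and peristaltic pump): 0.939400 × 0.957000 = 0.899006
Parallel ([0.644087] and [0.899006]): 1 − (1 − 0.644087)(1 − 0.899006) = 0.9641

0.9641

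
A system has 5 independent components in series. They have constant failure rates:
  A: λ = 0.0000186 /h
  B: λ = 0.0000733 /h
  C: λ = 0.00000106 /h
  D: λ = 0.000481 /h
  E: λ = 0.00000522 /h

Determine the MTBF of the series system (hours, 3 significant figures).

1730

Series of exponential components: λ_sys = Σ λ_i
λ_sys = 0.0000186 + 0.0000733 + 0.00000106 + 0.000481 + 0.00000522 = 5.7918e-04 /h
MTBF = 1 / λ_sys = 1730 h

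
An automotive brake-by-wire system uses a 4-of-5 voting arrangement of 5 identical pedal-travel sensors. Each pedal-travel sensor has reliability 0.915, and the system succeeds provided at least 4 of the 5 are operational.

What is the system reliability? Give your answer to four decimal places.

0.9393

R = Σ_{i=4}^{5} C(5,i) p^i (1−p)^{5−i} with p = 0.915
C(5,4)·0.915^4·0.085^1 = 0.297902
C(5,5)·0.915^5·0.085^0 = 0.641365
Sum = 0.9393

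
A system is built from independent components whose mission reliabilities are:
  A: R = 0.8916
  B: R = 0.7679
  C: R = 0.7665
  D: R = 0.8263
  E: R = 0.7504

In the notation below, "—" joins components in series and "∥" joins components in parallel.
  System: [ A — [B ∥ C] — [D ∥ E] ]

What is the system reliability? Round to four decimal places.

0.8067

Parallel (B and C): 1 − (1 − 0.767900)(1 − 0.766500) = 0.945805
Parallel (D and E): 1 − (1 − 0.826300)(1 − 0.750400) = 0.956644
Series (A, [0.945805], and [0.956644]): 0.891600 × 0.945805 × 0.956644 = 0.8067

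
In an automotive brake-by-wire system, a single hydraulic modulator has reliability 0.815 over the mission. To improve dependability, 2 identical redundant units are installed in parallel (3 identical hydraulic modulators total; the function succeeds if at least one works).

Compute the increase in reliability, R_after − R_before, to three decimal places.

R_before = 0.815
R_after = 1 − (1 − 0.815)^3 = 0.994
ΔR = 0.994 − 0.815 = 0.179

0.179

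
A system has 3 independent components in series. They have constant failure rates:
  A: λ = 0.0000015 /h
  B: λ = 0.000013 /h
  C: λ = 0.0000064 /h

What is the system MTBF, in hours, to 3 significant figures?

47800

Series of exponential components: λ_sys = Σ λ_i
λ_sys = 0.0000015 + 0.000013 + 0.0000064 = 2.0900e-05 /h
MTBF = 1 / λ_sys = 47800 h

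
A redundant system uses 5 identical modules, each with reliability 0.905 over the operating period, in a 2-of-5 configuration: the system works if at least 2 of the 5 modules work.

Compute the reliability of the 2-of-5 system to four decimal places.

R = Σ_{i=2}^{5} C(5,i) p^i (1−p)^{5−i} with p = 0.905
C(5,2)·0.905^2·0.095^3 = 0.007022
C(5,3)·0.905^3·0.095^2 = 0.066895
C(5,4)·0.905^4·0.095^1 = 0.318631
C(5,5)·0.905^5·0.095^0 = 0.607076
Sum = 0.9996

0.9996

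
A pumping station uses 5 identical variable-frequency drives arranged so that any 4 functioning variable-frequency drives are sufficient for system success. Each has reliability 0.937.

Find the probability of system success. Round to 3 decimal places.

0.965

R = Σ_{i=4}^{5} C(5,i) p^i (1−p)^{5−i} with p = 0.937
C(5,4)·0.937^4·0.063^1 = 0.24281
C(5,5)·0.937^5·0.063^0 = 0.72227
Sum = 0.965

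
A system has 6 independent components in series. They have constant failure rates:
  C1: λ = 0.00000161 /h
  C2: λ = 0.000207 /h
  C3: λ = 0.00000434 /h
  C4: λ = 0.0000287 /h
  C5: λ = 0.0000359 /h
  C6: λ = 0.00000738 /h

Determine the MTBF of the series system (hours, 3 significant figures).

3510

Series of exponential components: λ_sys = Σ λ_i
λ_sys = 0.00000161 + 0.000207 + 0.00000434 + 0.0000287 + 0.0000359 + 0.00000738 = 2.8493e-04 /h
MTBF = 1 / λ_sys = 3510 h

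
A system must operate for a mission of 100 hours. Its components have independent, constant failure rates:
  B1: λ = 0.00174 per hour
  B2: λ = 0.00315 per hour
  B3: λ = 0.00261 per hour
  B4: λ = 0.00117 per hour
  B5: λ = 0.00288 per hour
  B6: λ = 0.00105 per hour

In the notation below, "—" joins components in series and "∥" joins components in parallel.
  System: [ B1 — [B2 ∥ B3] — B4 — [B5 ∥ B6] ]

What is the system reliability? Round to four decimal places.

0.6836

R(B1) = exp(−0.00174 × 100) = 0.840297
R(B2) = exp(−0.00315 × 100) = 0.729789
R(B3) = exp(−0.00261 × 100) = 0.770281
R(B4) = exp(−0.00117 × 100) = 0.889585
R(B5) = exp(−0.00288 × 100) = 0.749762
R(B6) = exp(−0.00105 × 100) = 0.900325
Parallel (B2 and B3): 1 − (1 − 0.729789)(1 − 0.770281) = 0.937927
Parallel (B5 and B6): 1 − (1 − 0.749762)(1 − 0.900325) = 0.975058
Series (B1, [0.937927], B4, and [0.975058]): 0.840297 × 0.937927 × 0.889585 × 0.975058 = 0.6836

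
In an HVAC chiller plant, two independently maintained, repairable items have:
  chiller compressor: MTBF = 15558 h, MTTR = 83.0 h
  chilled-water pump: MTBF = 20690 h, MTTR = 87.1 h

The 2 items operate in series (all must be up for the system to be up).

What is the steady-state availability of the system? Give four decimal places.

0.9905

A(chiller compressor) = MTBF/(MTBF+MTTR) = 15558/(15558+83.0) = 0.994693
A(chilled-water pump) = MTBF/(MTBF+MTTR) = 20690/(20690+87.1) = 0.995808
Series availability: 0.994693 × 0.995808 = 0.9905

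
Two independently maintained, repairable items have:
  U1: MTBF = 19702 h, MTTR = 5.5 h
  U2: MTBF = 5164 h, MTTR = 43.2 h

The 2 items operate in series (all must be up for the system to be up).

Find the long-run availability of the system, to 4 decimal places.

0.9914

A(U1) = MTBF/(MTBF+MTTR) = 19702/(19702+5.5) = 0.999721
A(U2) = MTBF/(MTBF+MTTR) = 5164/(5164+43.2) = 0.991704
Series availability: 0.999721 × 0.991704 = 0.9914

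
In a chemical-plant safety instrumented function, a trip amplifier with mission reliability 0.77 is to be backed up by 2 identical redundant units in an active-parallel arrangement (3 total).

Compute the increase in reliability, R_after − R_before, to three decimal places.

R_before = 0.77
R_after = 1 − (1 − 0.77)^3 = 0.988
ΔR = 0.988 − 0.77 = 0.218

0.218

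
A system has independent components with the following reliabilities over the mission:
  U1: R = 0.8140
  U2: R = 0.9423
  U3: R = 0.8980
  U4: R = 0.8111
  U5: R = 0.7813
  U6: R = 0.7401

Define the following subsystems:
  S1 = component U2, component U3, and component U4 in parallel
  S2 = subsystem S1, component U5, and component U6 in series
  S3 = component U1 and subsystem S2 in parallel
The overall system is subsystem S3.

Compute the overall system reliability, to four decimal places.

0.9214

Parallel (U2, U3, and U4): 1 − (1 − 0.942300)(1 − 0.898000)(1 − 0.811100) = 0.998888
Series ([0.998888], U5, and U6): 0.998888 × 0.781300 × 0.740100 = 0.577597
Parallel (U1 and [0.577597]): 1 − (1 − 0.814000)(1 − 0.577597) = 0.9214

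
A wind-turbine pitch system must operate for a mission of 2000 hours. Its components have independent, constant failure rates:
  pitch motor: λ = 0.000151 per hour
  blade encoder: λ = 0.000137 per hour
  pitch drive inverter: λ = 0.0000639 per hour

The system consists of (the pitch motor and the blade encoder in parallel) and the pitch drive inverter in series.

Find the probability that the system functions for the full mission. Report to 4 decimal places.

R(pitch motor) = exp(−0.000151 × 2000) = 0.739338
R(blade encoder) = exp(−0.000137 × 2000) = 0.760332
R(pitch drive inverter) = exp(−0.0000639 × 2000) = 0.880029
Parallel (pitch motor and blade encoder): 1 − (1 − 0.739338)(1 − 0.760332) = 0.937528
Series ([0.937528] and pitch drive inverter): 0.937528 × 0.880029 = 0.8251

0.8251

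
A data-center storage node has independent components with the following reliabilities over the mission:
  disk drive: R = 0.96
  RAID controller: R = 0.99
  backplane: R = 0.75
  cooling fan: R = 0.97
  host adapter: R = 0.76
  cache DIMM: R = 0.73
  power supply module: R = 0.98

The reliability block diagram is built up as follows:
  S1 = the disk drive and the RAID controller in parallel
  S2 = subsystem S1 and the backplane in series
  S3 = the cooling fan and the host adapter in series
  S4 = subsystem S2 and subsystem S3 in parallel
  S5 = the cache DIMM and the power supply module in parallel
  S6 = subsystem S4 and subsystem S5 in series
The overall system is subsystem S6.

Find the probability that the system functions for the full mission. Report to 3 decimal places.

Parallel (disk drive and RAID controller): 1 − (1 − 0.96000)(1 − 0.99000) = 0.99960
Series ([0.99960] and backplane): 0.99960 × 0.75000 = 0.74970
Series (cooling fan and host adapter): 0.97000 × 0.76000 = 0.73720
Parallel ([0.74970] and [0.73720]): 1 − (1 − 0.74970)(1 − 0.73720) = 0.93422
Parallel (cache DIMM and power supply module): 1 − (1 − 0.73000)(1 − 0.98000) = 0.99460
Series ([0.93422] and [0.99460]): 0.93422 × 0.99460 = 0.929

0.929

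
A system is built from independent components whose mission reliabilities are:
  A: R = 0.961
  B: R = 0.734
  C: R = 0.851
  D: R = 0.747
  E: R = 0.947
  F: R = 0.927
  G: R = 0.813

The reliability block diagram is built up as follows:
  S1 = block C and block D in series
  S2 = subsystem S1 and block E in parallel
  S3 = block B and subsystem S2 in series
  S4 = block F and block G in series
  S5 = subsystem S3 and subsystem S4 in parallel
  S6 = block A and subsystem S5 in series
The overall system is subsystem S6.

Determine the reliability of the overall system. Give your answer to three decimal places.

0.895

Series (C and D): 0.85100 × 0.74700 = 0.63570
Parallel ([0.63570] and E): 1 − (1 − 0.63570)(1 − 0.94700) = 0.98069
Series (B and [0.98069]): 0.73400 × 0.98069 = 0.71983
Series (F and G): 0.92700 × 0.81300 = 0.75365
Parallel ([0.71983] and [0.75365]): 1 − (1 − 0.71983)(1 − 0.75365) = 0.93098
Series (A and [0.93098]): 0.96100 × 0.93098 = 0.895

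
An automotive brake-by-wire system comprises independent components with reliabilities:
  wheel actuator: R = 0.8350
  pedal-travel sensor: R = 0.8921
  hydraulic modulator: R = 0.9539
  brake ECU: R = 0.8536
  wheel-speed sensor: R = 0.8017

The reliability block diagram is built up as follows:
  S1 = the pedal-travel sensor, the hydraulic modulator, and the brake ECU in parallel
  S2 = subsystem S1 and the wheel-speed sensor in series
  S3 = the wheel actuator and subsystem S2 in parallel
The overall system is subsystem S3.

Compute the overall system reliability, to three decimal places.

0.967

Parallel (pedal-travel sensor, hydraulic modulator, and brake ECU): 1 − (1 − 0.89210)(1 − 0.95390)(1 − 0.85360) = 0.99927
Series ([0.99927] and wheel-speed sensor): 0.99927 × 0.80170 = 0.80111
Parallel (wheel actuator and [0.80111]): 1 − (1 − 0.83500)(1 − 0.80111) = 0.967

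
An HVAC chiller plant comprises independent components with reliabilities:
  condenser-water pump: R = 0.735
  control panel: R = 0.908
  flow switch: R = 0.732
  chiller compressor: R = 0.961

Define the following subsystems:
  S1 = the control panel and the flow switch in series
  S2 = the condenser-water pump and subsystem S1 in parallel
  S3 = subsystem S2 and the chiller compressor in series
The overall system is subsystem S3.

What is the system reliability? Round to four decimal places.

Series (control panel and flow switch): 0.908000 × 0.732000 = 0.664656
Parallel (condenser-water pump and [0.664656]): 1 − (1 − 0.735000)(1 − 0.664656) = 0.911134
Series ([0.911134] and chiller compressor): 0.911134 × 0.961000 = 0.8756

0.8756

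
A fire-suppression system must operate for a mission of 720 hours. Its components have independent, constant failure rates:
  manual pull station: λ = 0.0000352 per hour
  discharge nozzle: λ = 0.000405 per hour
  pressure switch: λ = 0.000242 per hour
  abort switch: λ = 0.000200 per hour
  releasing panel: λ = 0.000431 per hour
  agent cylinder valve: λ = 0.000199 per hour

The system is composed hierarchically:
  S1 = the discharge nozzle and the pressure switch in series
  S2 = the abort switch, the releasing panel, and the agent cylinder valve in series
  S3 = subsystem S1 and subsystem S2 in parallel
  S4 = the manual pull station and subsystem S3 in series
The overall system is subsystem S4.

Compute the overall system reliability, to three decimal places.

R(manual pull station) = exp(−0.0000352 × 720) = 0.97497
R(discharge nozzle) = exp(−0.000405 × 720) = 0.74707
R(pressure switch) = exp(−0.000242 × 720) = 0.84010
R(abort switch) = exp(−0.000200 × 720) = 0.86589
R(releasing panel) = exp(−0.000431 × 720) = 0.73321
R(agent cylinder valve) = exp(−0.000199 × 720) = 0.86651
Series (discharge nozzle and pressure switch): 0.74707 × 0.84010 = 0.62761
Series (abort switch, releasing panel, and agent cylinder valve): 0.86589 × 0.73321 × 0.86651 = 0.55013
Parallel ([0.62761] and [0.55013]): 1 − (1 − 0.62761)(1 − 0.55013) = 0.83247
Series (manual pull station and [0.83247]): 0.97497 × 0.83247 = 0.812

0.812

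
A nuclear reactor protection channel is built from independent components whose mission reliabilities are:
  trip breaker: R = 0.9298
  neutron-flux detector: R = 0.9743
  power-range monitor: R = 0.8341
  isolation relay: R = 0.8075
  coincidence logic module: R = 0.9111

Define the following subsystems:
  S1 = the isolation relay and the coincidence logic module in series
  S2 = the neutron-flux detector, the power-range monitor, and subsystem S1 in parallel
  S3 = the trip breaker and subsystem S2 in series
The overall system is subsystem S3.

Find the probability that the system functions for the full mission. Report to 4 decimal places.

Series (isolation relay and coincidence logic module): 0.807500 × 0.911100 = 0.735713
Parallel (neutron-flux detector, power-range monitor, and [0.735713]): 1 − (1 − 0.974300)(1 − 0.834100)(1 − 0.735713) = 0.998873
Series (trip breaker and [0.998873]): 0.929800 × 0.998873 = 0.9288

0.9288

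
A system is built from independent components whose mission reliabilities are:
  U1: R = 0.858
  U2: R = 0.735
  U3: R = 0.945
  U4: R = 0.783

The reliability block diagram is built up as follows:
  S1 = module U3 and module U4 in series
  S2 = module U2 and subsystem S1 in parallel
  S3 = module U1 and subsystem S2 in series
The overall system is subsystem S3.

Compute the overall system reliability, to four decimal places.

0.7989

Series (U3 and U4): 0.945000 × 0.783000 = 0.739935
Parallel (U2 and [0.739935]): 1 − (1 − 0.735000)(1 − 0.739935) = 0.931083
Series (U1 and [0.931083]): 0.858000 × 0.931083 = 0.7989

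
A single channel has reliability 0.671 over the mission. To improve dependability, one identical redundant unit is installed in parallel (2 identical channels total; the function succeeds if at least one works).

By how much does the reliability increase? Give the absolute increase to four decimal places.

R_before = 0.671
R_after = 1 − (1 − 0.671)^2 = 0.8918
ΔR = 0.8918 − 0.671 = 0.2208

0.2208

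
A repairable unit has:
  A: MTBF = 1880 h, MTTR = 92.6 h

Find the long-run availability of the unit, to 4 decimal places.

0.9531

A(A) = MTBF/(MTBF+MTTR) = 1880/(1880+92.6) = 0.9531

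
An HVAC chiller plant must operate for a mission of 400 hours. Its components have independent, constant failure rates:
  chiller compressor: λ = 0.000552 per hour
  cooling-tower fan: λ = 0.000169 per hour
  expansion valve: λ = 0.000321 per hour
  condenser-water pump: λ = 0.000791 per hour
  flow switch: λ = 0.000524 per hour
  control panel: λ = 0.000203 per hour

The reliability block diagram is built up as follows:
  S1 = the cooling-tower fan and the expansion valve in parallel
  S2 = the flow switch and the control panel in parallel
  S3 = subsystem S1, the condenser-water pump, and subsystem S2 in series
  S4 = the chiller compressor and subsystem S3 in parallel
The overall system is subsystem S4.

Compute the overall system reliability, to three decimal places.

R(chiller compressor) = exp(−0.000552 × 400) = 0.80188
R(cooling-tower fan) = exp(−0.000169 × 400) = 0.93463
R(expansion valve) = exp(−0.000321 × 400) = 0.87950
R(condenser-water pump) = exp(−0.000791 × 400) = 0.72877
R(flow switch) = exp(−0.000524 × 400) = 0.81091
R(control panel) = exp(−0.000203 × 400) = 0.92201
Parallel (cooling-tower fan and expansion valve): 1 − (1 − 0.93463)(1 − 0.87950) = 0.99212
Parallel (flow switch and control panel): 1 − (1 − 0.81091)(1 − 0.92201) = 0.98525
Series ([0.99212], condenser-water pump, and [0.98525]): 0.99212 × 0.72877 × 0.98525 = 0.71236
Parallel (chiller compressor and [0.71236]): 1 − (1 − 0.80188)(1 − 0.71236) = 0.943

0.943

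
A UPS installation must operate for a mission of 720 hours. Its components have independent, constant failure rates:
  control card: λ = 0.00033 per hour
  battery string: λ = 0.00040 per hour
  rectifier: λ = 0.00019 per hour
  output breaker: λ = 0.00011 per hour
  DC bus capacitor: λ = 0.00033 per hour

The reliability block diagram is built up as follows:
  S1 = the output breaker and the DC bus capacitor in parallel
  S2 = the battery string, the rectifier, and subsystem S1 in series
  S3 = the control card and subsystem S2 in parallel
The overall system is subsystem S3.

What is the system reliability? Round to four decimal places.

0.9246

R(control card) = exp(−0.00033 × 720) = 0.788518
R(battery string) = exp(−0.00040 × 720) = 0.749762
R(rectifier) = exp(−0.00019 × 720) = 0.872145
R(output breaker) = exp(−0.00011 × 720) = 0.923855
R(DC bus capacitor) = exp(−0.00033 × 720) = 0.788518
Parallel (output breaker and DC bus capacitor): 1 − (1 − 0.923855)(1 − 0.788518) = 0.983897
Series (battery string, rectifier, and [0.983897]): 0.749762 × 0.872145 × 0.983897 = 0.643371
Parallel (control card and [0.643371]): 1 − (1 − 0.788518)(1 − 0.643371) = 0.9246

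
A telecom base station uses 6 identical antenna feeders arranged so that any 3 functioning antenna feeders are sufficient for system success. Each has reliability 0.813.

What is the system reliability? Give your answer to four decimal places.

0.9867

R = Σ_{i=3}^{6} C(6,i) p^i (1−p)^{6−i} with p = 0.813
C(6,3)·0.813^3·0.187^3 = 0.070279
C(6,4)·0.813^4·0.187^2 = 0.229159
C(6,5)·0.813^5·0.187^1 = 0.398516
C(6,6)·0.813^6·0.187^0 = 0.288764
Sum = 0.9867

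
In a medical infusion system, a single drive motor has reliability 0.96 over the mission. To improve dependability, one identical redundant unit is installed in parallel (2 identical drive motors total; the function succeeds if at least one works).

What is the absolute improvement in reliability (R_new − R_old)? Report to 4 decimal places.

0.0384

R_before = 0.96
R_after = 1 − (1 − 0.96)^2 = 0.9984
ΔR = 0.9984 − 0.96 = 0.0384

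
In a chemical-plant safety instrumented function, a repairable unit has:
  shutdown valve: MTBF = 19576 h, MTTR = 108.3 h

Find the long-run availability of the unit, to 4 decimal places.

0.9945

A(shutdown valve) = MTBF/(MTBF+MTTR) = 19576/(19576+108.3) = 0.9945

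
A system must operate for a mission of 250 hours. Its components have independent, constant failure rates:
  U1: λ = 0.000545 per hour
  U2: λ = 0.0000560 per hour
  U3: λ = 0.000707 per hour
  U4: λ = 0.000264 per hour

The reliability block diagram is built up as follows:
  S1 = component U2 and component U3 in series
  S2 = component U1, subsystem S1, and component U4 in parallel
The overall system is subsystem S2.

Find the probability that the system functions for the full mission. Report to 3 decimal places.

0.999

R(U1) = exp(−0.000545 × 250) = 0.87262
R(U2) = exp(−0.0000560 × 250) = 0.98610
R(U3) = exp(−0.000707 × 250) = 0.83799
R(U4) = exp(−0.000264 × 250) = 0.93613
Series (U2 and U3): 0.98610 × 0.83799 = 0.82634
Parallel (U1, [0.82634], and U4): 1 − (1 − 0.87262)(1 − 0.82634)(1 − 0.93613) = 0.999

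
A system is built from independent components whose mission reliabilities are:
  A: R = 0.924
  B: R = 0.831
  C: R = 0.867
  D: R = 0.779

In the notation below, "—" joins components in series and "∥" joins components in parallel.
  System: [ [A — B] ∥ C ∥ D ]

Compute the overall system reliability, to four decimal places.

0.9932

Series (A and B): 0.924000 × 0.831000 = 0.767844
Parallel ([0.767844], C, and D): 1 − (1 − 0.767844)(1 − 0.867000)(1 − 0.779000) = 0.9932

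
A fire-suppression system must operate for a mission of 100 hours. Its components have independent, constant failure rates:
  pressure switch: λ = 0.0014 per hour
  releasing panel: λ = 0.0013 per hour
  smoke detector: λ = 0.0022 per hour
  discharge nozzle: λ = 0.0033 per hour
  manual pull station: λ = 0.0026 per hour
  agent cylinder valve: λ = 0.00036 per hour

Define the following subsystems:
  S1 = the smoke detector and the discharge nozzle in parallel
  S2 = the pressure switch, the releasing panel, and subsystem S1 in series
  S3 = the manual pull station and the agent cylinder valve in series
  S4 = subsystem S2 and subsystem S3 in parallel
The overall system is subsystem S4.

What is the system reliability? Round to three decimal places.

R(pressure switch) = exp(−0.0014 × 100) = 0.86936
R(releasing panel) = exp(−0.0013 × 100) = 0.87810
R(smoke detector) = exp(−0.0022 × 100) = 0.80252
R(discharge nozzle) = exp(−0.0033 × 100) = 0.71892
R(manual pull station) = exp(−0.0026 × 100) = 0.77105
R(agent cylinder valve) = exp(−0.00036 × 100) = 0.96464
Parallel (smoke detector and discharge nozzle): 1 − (1 − 0.80252)(1 − 0.71892) = 0.94449
Series (pressure switch, releasing panel, and [0.94449]): 0.86936 × 0.87810 × 0.94449 = 0.72101
Series (manual pull station and agent cylinder valve): 0.77105 × 0.96464 = 0.74379
Parallel ([0.72101] and [0.74379]): 1 − (1 − 0.72101)(1 − 0.74379) = 0.929

0.929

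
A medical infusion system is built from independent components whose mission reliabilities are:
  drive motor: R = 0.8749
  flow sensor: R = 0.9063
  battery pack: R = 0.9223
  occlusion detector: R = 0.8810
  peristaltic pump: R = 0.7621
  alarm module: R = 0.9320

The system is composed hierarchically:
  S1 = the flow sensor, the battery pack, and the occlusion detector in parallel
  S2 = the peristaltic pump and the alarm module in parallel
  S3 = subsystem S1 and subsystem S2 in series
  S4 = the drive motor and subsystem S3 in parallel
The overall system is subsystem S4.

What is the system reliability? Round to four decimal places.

0.9979

Parallel (flow sensor, battery pack, and occlusion detector): 1 − (1 − 0.906300)(1 − 0.922300)(1 − 0.881000) = 0.999134
Parallel (peristaltic pump and alarm module): 1 − (1 − 0.762100)(1 − 0.932000) = 0.983823
Series ([0.999134] and [0.983823]): 0.999134 × 0.983823 = 0.982971
Parallel (drive motor and [0.982971]): 1 − (1 − 0.874900)(1 − 0.982971) = 0.9979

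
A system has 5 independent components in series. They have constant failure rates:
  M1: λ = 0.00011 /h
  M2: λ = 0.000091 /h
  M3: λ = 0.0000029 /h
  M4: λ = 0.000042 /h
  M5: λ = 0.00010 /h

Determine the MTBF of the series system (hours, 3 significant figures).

2890

Series of exponential components: λ_sys = Σ λ_i
λ_sys = 0.00011 + 0.000091 + 0.0000029 + 0.000042 + 0.00010 = 3.4590e-04 /h
MTBF = 1 / λ_sys = 2890 h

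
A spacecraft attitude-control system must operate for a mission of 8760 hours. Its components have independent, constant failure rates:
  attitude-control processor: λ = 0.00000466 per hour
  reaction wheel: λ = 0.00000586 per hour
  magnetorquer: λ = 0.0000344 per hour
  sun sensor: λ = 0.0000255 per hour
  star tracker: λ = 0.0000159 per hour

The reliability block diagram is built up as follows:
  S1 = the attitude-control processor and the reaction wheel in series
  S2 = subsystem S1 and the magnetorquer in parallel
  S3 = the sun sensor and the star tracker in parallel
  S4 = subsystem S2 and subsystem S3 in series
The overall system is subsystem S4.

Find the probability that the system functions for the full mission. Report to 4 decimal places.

R(attitude-control processor) = exp(−0.00000466 × 8760) = 0.960000
R(reaction wheel) = exp(−0.00000586 × 8760) = 0.949962
R(magnetorquer) = exp(−0.0000344 × 8760) = 0.739823
R(sun sensor) = exp(−0.0000255 × 8760) = 0.799811
R(star tracker) = exp(−0.0000159 × 8760) = 0.869981
Series (attitude-control processor and reaction wheel): 0.960000 × 0.949962 = 0.911964
Parallel ([0.911964] and magnetorquer): 1 − (1 − 0.911964)(1 − 0.739823) = 0.977095
Parallel (sun sensor and star tracker): 1 − (1 − 0.799811)(1 − 0.869981) = 0.973972
Series ([0.977095] and [0.973972]): 0.977095 × 0.973972 = 0.9517

0.9517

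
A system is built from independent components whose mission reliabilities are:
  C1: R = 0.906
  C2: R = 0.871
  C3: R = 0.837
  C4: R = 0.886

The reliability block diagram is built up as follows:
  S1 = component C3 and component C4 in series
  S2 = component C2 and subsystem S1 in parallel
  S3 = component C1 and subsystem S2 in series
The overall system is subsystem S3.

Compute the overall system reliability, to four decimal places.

0.8758

Series (C3 and C4): 0.837000 × 0.886000 = 0.741582
Parallel (C2 and [0.741582]): 1 − (1 − 0.871000)(1 − 0.741582) = 0.966664
Series (C1 and [0.966664]): 0.906000 × 0.966664 = 0.8758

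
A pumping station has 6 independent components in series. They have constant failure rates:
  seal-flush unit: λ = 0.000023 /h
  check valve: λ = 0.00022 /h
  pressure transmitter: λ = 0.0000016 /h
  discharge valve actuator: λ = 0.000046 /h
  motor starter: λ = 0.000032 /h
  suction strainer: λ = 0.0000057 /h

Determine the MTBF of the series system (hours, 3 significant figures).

Series of exponential components: λ_sys = Σ λ_i
λ_sys = 0.000023 + 0.00022 + 0.0000016 + 0.000046 + 0.000032 + 0.0000057 = 3.2830e-04 /h
MTBF = 1 / λ_sys = 3050 h

3050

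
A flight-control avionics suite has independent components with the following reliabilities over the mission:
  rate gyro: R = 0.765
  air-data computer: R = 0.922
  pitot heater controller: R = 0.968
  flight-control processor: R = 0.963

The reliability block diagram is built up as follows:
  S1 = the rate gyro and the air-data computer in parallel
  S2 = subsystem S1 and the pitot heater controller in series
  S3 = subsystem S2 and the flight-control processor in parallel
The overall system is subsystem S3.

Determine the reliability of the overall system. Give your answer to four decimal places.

Parallel (rate gyro and air-data computer): 1 − (1 − 0.765000)(1 − 0.922000) = 0.981670
Series ([0.981670] and pitot heater controller): 0.981670 × 0.968000 = 0.950257
Parallel ([0.950257] and flight-control processor): 1 − (1 − 0.950257)(1 − 0.963000) = 0.9982

0.9982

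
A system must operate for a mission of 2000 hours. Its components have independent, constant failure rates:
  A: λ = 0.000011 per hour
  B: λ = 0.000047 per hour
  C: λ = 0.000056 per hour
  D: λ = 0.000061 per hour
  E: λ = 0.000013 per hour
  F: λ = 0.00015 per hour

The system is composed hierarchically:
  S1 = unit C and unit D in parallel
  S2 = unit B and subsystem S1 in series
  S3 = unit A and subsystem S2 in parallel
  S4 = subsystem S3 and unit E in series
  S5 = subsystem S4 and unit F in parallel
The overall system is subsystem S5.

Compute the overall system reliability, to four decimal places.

0.9928

R(A) = exp(−0.000011 × 2000) = 0.978240
R(B) = exp(−0.000047 × 2000) = 0.910283
R(C) = exp(−0.000056 × 2000) = 0.894044
R(D) = exp(−0.000061 × 2000) = 0.885148
R(E) = exp(−0.000013 × 2000) = 0.974335
R(F) = exp(−0.00015 × 2000) = 0.740818
Parallel (C and D): 1 − (1 − 0.894044)(1 − 0.885148) = 0.987831
Series (B and [0.987831]): 0.910283 × 0.987831 = 0.899206
Parallel (A and [0.899206]): 1 − (1 − 0.978240)(1 − 0.899206) = 0.997807
Series ([0.997807] and E): 0.997807 × 0.974335 = 0.972198
Parallel ([0.972198] and F): 1 − (1 − 0.972198)(1 − 0.740818) = 0.9928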